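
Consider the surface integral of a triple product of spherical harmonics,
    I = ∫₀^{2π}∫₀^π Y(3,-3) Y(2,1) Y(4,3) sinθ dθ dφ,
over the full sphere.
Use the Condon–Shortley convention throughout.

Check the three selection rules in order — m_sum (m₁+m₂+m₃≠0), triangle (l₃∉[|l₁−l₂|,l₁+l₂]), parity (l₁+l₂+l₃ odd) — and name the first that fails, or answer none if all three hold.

Σmᵢ = 1  ✗
l₃∈[|l₁−l₂|,l₁+l₂]=[1,5], have l₃=4
Σlᵢ = 9 ⇒ odd

m_sum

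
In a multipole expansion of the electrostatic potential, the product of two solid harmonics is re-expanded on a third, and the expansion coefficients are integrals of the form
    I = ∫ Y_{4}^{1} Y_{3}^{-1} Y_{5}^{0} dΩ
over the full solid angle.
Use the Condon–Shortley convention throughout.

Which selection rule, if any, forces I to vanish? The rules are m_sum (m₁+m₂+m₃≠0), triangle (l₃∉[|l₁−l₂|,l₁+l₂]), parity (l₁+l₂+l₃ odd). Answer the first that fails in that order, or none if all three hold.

none

m₁+m₂+m₃ = 1 − 1 + 0 = 0  ✓
triangle: |4−3|=1 ≤ l₃=5 ≤ 4+3=7  ✓
parity: l₁+l₂+l₃ = 12 is even  ✓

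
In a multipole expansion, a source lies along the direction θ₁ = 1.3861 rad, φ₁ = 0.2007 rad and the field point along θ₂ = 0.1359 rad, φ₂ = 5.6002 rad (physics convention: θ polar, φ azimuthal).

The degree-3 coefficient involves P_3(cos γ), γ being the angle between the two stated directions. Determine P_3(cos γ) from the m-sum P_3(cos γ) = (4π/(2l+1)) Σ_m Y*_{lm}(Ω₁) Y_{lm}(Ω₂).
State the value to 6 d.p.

Addition theorem: P_3(cos γ) = (4π/7) Σ_m Y*_{lm}(Ω₁) Y_{lm}(Ω₂), m = −3…3:
  term(m=-3) = -0.00036 + 0.00019j   from Y*(Ω₁)=0.32661 + 0.22445j, Y(Ω₂)=-0.00048 + 0.00092j
  term(m=-2) = -0.00066 + 0.00331j   from Y*(Ω₁)=0.16694 + 0.07086j, Y(Ω₂)=0.00378 + 0.01820j
  term(m=-1) = -0.02867 - 0.03494j   from Y*(Ω₁)=-0.25881 - 0.05265j, Y(Ω₂)=0.13274 + 0.10800j
  term(m=+0) = -0.13690 + 0.00000j   from Y*(Ω₁)=-0.19404 + 0.00000j, Y(Ω₂)=0.70554 + 0.00000j
  term(m=+1) = -0.02867 + 0.03494j   from Y*(Ω₁)=0.25881 - 0.05265j, Y(Ω₂)=-0.13274 + 0.10800j
  term(m=+2) = -0.00066 - 0.00331j   from Y*(Ω₁)=0.16694 - 0.07086j, Y(Ω₂)=0.00378 - 0.01820j
  term(m=+3) = -0.00036 - 0.00019j   from Y*(Ω₁)=-0.32661 + 0.22445j, Y(Ω₂)=0.00048 + 0.00092j
Total Σ_m = -0.19628 - 0.00000j. Multiply by 1.795196: -0.35236 - 0.00000j. P_3(cos γ) = -0.352364

-0.352364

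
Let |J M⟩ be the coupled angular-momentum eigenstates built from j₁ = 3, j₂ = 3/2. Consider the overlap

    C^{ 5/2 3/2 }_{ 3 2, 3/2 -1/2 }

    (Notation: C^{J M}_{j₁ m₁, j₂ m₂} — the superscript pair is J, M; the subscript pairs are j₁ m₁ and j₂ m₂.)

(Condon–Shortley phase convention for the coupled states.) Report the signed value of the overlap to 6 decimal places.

√[6·2!4!1!/8! · 5!1!1!2!4!1!] = √(288/7)
  +(−1)^0/∏(0,2,1,1,3,0)! = 1/12  (running 1/12)
  +(−1)^1/∏(1,1,0,0,4,1)! = -1/24  (running 1/24)
⟨..|..⟩ = √(288/7)·(1/24) = +0.267261

+0.267261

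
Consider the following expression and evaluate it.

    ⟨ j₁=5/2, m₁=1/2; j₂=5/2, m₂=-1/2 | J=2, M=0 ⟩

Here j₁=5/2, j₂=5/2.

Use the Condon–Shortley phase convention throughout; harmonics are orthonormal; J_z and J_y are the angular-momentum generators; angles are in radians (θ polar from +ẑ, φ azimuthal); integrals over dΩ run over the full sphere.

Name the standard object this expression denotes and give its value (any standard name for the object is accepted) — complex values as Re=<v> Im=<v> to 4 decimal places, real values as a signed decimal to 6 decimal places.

This is a Clebsch–Gordan (vector-coupling) coefficient.
j₁+j₂−J=3  J+j₁−j₂=2  J−j₁+j₂=2  j₁+j₂+J+1=8
(j₁±m₁, j₂±m₂, J±M) = (3,2,2,3,2,2)
P² = 12/7
sum k=0..2:
  [0] +1/24 = 1/24
  [1] −1/2 = -1/2
  [2] +1/8 = 1/8
S = -1/3
C² = P²·S² = 4/21 ; C = -0.436436

Clebsch–Gordan coefficient, −√(4/21) ≈ -0.436436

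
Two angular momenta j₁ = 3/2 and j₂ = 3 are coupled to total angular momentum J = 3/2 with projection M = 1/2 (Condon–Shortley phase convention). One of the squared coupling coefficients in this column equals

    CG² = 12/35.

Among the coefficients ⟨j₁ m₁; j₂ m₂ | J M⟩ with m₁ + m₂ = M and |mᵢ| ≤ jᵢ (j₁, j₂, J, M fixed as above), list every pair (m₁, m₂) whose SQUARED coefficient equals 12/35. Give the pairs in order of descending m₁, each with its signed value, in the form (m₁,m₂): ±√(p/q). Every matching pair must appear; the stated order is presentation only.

(-1/2,1): +√(12/35)

Admissible pairs with m₁+m₂ = M = 1/2: (-3/2,2), (-1/2,1), (1/2,0), (3/2,-1)
  (m₁,m₂)=(3/2,-1): CG² = 4/35, CG = +√(4/35)
  (m₁,m₂)=(1/2,0): CG² = 9/35, CG = −√(9/35)
  (m₁,m₂)=(-1/2,1): CG² = 12/35, CG = +√(12/35)   ← matches the target
  (m₁,m₂)=(-3/2,2): CG² = 2/7, CG = −√(2/7)
Pairs with CG² = 12/35: (-1/2,1): +√(12/35)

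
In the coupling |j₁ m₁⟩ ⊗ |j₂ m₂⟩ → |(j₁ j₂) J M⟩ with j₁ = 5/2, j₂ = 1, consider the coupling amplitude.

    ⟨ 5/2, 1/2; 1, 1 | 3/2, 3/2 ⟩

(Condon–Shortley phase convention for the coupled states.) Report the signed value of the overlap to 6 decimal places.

triangle: 2!·3!·0!/6! = 12/720
(j±m)!: 3!·2!·2!·0!·3!·0! = 144
prefactor² = (2J+1)·Δ·N² = 48/5
  k=2: +1/(2!·0!·0!·0!·3!·0!) = 1/12
Σ = 1/12  ⇒  CG² = 48/5·(1/12)² = 1/15
CG = +√(1/15) = +0.258199

+0.258199  (= +√(1/15))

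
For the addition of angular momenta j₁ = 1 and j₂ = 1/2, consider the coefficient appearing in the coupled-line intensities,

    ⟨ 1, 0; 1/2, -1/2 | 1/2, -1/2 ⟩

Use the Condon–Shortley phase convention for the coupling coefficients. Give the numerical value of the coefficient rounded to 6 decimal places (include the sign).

√[2·1!1!0!/3! · 1!1!0!1!0!1!] = √(1/3)
  +(−1)^0/∏(0,1,1,0,0,0)! = 1  (running 1)
⟨..|..⟩ = √(1/3)·(1) = +0.577350

+√(1/3) = +0.577350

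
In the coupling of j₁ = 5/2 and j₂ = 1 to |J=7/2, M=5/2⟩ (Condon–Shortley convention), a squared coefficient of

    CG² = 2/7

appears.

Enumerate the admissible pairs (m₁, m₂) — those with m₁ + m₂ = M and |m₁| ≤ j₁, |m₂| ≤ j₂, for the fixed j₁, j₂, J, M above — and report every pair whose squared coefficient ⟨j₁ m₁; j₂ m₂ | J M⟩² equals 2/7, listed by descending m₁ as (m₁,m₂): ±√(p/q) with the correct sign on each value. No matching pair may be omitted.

Admissible pairs with m₁+m₂ = M = 5/2: (3/2,1), (5/2,0)
  (m₁,m₂)=(5/2,0): CG² = 2/7, CG = +√(2/7)   ← matches the target
  (m₁,m₂)=(3/2,1): CG² = 5/7, CG = +√(5/7)
Pairs with CG² = 2/7: (5/2,0): +√(2/7)

(5/2,0): +√(2/7)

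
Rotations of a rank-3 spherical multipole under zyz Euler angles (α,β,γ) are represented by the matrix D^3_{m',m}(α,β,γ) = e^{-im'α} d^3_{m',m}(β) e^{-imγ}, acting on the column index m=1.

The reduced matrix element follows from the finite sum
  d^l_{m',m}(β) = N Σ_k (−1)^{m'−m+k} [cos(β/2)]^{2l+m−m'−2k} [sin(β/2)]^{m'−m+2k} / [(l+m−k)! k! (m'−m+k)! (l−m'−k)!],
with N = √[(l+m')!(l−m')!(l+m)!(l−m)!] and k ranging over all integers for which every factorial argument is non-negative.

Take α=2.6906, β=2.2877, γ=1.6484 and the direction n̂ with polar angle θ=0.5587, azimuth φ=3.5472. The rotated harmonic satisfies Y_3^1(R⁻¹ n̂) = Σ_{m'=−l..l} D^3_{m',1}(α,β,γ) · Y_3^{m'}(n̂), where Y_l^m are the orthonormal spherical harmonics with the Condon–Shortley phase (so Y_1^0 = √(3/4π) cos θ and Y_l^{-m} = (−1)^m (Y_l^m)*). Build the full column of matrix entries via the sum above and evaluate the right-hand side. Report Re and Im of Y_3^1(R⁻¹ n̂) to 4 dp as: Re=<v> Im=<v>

Re=0.0850 Im=0.1519

Need the full column D^3_{m',1} for m'=−3..3 at α=2.6906, β=2.2877, γ=1.6484.
cos(β/2)=0.414093, sin(β/2)=0.910234
d^3_{-3,1}: single k=4 term ⇒ +0.455885;  D = +0.451411+0.063712i
d^3_{-2,1}: k∈[3..4] ⇒ +0.338676 -0.818210 = -0.479534;  D = +0.398142+0.267275i
d^3_{-1,1}: k∈[2..4] ⇒ +0.146167 -0.941671 +0.568748 = -0.226756;  D = -0.114358-0.195808i
d^3_{0,1}: k∈[1..3] ⇒ +0.038391 -0.556501 +0.896304 = +0.378194;  D = -0.029320-0.377056i
d^3_{1,1}: k∈[0..2] ⇒ +0.005042 -0.194890 +0.706253 = +0.516406;  D = -0.188371+0.480823i
d^3_{2,1}: k∈[0..1] ⇒ -0.035046 +0.338676 = +0.303629;  D = +0.222903-0.206168i
d^3_{3,1}: single k=0 term ⇒ +0.094351;  D = -0.090263+0.027470i
Y_3^{m'}(θ=0.5587,φ=3.5472) and Σ D·Y over m':
  (+0.4514+0.0637i)·(-0.0215+0.0583i)  (+0.3981+0.2673i)·(+0.1677-0.1766i)  (-0.1144-0.1958i)·(-0.4085+0.1754i)  (-0.0293-0.3771i)·(+0.1883+0.0000i)  (-0.1884+0.4808i)·(+0.4085+0.1754i)  (+0.2229-0.2062i)·(+0.1677+0.1766i)  (-0.0903+0.0275i)·(+0.0215+0.0583i)
Y_3^1(R⁻¹ n̂) = +0.084998+0.151875i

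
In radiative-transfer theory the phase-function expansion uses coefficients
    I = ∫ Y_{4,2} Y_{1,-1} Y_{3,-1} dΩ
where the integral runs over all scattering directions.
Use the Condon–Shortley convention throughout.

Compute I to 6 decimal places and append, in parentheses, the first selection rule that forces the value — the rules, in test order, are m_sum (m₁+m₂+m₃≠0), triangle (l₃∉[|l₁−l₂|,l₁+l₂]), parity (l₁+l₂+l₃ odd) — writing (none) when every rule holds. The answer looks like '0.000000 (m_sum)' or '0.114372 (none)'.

m-sum 0 ✓  L=8 even ✓  3≤3≤5 ✓
Π(2lᵢ+1) = 9×3×7 = 189
triangle coeff Δ(4,1,3) = 1/252
Σ_t [1,1]: t=1:−1/36 = -1/36
(3j)²=4/63 [(4 1 3; 0 0 0)], sign=+1
Σ_t [0,0]: t=0:+1/96 = 1/96
(3j)²=5/84 [(4 1 3; 2 -1 -1)], sign=+1
⇒ 4πI² = 5/7
I = (+1)√(5/7/(4π)) = 0.23841361
No selection rule forces the value: the integral is nonzero (none).

0.238414 (none)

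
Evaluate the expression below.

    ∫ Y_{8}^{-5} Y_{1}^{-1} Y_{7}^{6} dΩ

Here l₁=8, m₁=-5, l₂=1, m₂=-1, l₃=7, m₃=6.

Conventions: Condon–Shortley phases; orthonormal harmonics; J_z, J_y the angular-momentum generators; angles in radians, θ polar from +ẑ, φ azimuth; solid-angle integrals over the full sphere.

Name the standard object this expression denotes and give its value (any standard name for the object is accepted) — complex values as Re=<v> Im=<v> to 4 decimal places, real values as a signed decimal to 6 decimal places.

Gaunt coefficient, -0.052996

This is a Gaunt coefficient — the integral of a triple product of spherical harmonics over the sphere.
Rules hold: Σm=0, L=16 even, 7≤7≤9.
N = 17·3·15 = 765
Δ = 2!·14!·0!/17! = 1/2040
Racah Σ t=1..1: t=1:−1/25401600 = -1/25401600
⇒ 3j(8 1 7; 0 0 0)² = 8/255, sgn +1
Racah Σ t=0..0: t=0:+1/12454041600 = 1/12454041600
⇒ 3j(8 1 7; -5 -1 6)² = 1/680, sgn -1
4πI² = N·(3j₀)²·(3jₘ)² = 3/85
I = -1·√(0.0352941/4π) = -0.05299638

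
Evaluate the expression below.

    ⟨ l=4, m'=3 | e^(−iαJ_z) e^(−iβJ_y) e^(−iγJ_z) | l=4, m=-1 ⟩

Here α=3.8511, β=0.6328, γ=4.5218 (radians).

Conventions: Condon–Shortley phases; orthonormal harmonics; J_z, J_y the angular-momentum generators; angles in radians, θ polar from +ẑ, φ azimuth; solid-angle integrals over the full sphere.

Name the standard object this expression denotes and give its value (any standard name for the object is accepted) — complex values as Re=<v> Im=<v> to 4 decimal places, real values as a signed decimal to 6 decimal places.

Wigner D-matrix element, Re=0.0694 Im=-0.0644

This is a Wigner D-matrix element — the rotation-matrix element ⟨l m'| R(α,β,γ) |l m⟩ in the angular-momentum basis.
D^4_{3,-1}(3.8511,0.6328,4.5218) = e^{-i·3·3.8511}·d^4_{3,-1}(0.6328)·e^{-i·-1·4.5218}. Compute d first:
Half-angle: c=0.950362, s=0.311147. N=√(5040·1·6·120)=1904.940944
The bounds max(0,m−m')=0 and min(l+m,l−m')=1 give 2 terms
  k=0: (−1)^4·1904.9409/(144)·0.9504^4·0.3111^4 = +0.101144
  k=1: (−1)^5·1904.9409/(240)·0.9504^2·0.3111^6 = -0.006505
d^4_{3,-1}(0.6328) = +0.101144 -0.006505 = +0.094639
Phases: e^{-i·(3)·3.8511}=+0.529258+0.848461i, e^{-i·(-1)·4.5218}=-0.189437-0.981893i ⇒ D=+0.069355-0.064393i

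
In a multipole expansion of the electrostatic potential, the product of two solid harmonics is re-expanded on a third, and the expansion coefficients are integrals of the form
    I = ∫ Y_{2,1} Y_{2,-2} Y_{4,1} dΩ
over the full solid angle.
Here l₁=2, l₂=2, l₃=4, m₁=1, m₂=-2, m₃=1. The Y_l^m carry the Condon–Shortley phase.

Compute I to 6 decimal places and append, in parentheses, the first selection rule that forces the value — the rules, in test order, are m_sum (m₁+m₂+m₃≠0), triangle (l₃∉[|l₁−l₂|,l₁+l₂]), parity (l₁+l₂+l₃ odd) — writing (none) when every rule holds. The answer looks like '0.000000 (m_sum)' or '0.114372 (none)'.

-0.090112 (none)

Checks pass: Σm=0; 8 even; l₃=4∈[0,4].
(2·2+1)(2·2+1)(2·4+1) = 225
Δ: 0! 4! 4! / 9! → 1/630
sum: t=0:+1/16 = 1/16
3j²(2 2 4; 0 0 0) = Δ·Π!·Σ² = 2/35  (sign +1)
sum: t=0:+1/144 = 1/144
3j²(2 2 4; 1 -2 1) = Δ·Π!·Σ² = 1/126  (sign -1)
combine: 4πI² = 225·2/35·1/126 = 5/49
take √, sign -1: I = -0.09011188
No selection rule forces the value: the integral is nonzero (none).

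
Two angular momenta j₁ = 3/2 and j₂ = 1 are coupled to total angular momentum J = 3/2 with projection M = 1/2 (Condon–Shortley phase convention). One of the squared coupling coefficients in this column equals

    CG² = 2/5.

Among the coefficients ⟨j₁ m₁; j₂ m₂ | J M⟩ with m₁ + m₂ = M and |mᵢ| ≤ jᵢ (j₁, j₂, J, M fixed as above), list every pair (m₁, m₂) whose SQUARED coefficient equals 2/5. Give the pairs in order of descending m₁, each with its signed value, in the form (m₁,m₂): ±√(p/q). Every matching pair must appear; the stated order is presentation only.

Admissible pairs with m₁+m₂ = M = 1/2: (-1/2,1), (1/2,0), (3/2,-1)
  (m₁,m₂)=(3/2,-1): CG² = 2/5, CG = +√(2/5)   ← matches the target
  (m₁,m₂)=(1/2,0): CG² = 1/15, CG = +√(1/15)
  (m₁,m₂)=(-1/2,1): CG² = 8/15, CG = −√(8/15)
Pairs with CG² = 2/5: (3/2,-1): +√(2/5)

(3/2,-1): +√(2/5)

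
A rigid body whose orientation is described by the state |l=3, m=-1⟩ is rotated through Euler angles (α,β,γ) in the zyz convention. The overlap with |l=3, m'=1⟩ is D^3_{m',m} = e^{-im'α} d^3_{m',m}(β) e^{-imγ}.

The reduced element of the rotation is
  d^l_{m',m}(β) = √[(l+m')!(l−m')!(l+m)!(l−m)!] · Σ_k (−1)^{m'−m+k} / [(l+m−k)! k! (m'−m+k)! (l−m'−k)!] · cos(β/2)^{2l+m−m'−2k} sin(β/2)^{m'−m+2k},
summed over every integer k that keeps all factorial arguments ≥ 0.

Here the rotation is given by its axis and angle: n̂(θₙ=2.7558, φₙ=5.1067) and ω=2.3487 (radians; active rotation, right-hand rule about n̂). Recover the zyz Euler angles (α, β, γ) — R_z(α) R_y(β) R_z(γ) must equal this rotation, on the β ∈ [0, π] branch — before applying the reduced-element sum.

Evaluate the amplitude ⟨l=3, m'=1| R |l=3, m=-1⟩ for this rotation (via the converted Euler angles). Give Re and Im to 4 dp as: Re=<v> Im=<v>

Re=0.3234 Im=-0.3255

Axis–angle → zyz. n̂ = (sinθₙcosφₙ, sinθₙsinφₙ, cosθₙ) = (+0.144562, -0.347417, -0.926500), ω = 2.3487.
R = I cosω + sinω [n̂]ₓ + (1−cosω) n̂n̂ᵀ gives
  R = [-0.666224, +0.574557, -0.475427; -0.745495, -0.496384, +0.444792; +0.019564, +0.650759, +0.759032]
β = atan2(√(R₁₃²+R₂₃²), R₃₃) = 0.708971; α = atan2(R₂₃, R₁₃) mod 2π = 2.389473; γ = atan2(R₃₂, −R₃₁) mod 2π = 1.600851
Split into d^3_{1,-1}(β=0.7090) × two z-phases.
With c≡cos(β/2)=0.937825 and s≡sin(β/2)=0.347108, N=[24·2·2·24]^{1/2}=48.000000
k∈{0,1,2} keeps every argument non-negative
  k=0: (−1)^2·48.0000/(8)·0.9378^4·0.3471^2 = +0.559201
  k=1: (−1)^3·48.0000/(6)·0.9378^2·0.3471^4 = -0.102139
  k=2: (−1)^4·48.0000/(48)·0.9378^0·0.3471^6 = +0.001749
d^3_{1,-1}(0.7090) = +0.559201 -0.102139 +0.001749 = +0.458811
Attach z-rotation phases: D = e^{-i(1)(2.3895)}·(+0.458811)·e^{-i(-1)(1.6009)} = +0.323381-0.325473i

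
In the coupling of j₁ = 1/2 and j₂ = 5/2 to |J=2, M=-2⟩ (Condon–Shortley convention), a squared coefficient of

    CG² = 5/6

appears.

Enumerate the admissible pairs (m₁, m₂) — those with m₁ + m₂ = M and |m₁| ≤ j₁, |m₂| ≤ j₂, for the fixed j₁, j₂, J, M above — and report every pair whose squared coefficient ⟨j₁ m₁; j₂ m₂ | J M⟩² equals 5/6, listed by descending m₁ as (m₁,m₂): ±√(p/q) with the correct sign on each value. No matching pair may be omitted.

(1/2,-5/2): +√(5/6)

Admissible pairs with m₁+m₂ = M = -2: (-1/2,-3/2), (1/2,-5/2)
  (m₁,m₂)=(1/2,-5/2): CG² = 5/6, CG = +√(5/6)   ← matches the target
  (m₁,m₂)=(-1/2,-3/2): CG² = 1/6, CG = −√(1/6)
Pairs with CG² = 5/6: (1/2,-5/2): +√(5/6)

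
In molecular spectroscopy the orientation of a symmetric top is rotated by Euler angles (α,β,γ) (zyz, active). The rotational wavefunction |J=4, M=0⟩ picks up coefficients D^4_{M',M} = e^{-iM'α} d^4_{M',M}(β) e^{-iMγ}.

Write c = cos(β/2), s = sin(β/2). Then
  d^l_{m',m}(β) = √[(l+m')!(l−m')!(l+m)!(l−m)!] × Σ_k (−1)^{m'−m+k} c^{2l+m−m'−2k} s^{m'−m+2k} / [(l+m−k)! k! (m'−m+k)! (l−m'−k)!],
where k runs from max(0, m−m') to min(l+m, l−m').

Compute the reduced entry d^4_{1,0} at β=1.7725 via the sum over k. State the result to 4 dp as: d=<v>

d^4_{1,0}(β=1.7725) via the finite sum:
Half-angle: c=0.632322, s=0.774706. N=√(120·6·24·24)=643.987578
k: max(0,(0)−(1))=0 … min(4+(0),4−(1))=3
  k=0: (−1)^1·643.9876/(144)·0.6323^7·0.7747^1 = -0.140029
  k=1: (−1)^2·643.9876/(24)·0.6323^5·0.7747^3 = +1.261151
  k=2: (−1)^3·643.9876/(24)·0.6323^3·0.7747^5 = -1.893062
  k=3: (−1)^4·643.9876/(144)·0.6323^1·0.7747^7 = +0.473600
d^4_{1,0}(1.7725) = -0.140029 +1.261151 -1.893062 +0.473600 = -0.298341

d=-0.2983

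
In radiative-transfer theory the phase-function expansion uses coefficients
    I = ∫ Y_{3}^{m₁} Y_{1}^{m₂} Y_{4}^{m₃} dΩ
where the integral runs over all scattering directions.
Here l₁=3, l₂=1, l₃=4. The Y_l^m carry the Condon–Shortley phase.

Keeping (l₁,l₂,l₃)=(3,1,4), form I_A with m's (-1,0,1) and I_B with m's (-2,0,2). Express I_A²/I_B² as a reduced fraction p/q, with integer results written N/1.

l's match ⇒ only the (l;m) 3-j factors differ between A and B.
A: triangle coeff Δ(3,1,4) = 1/252; Σ_t [0,0]: t=0:+1/48 = 1/48; (3j)²=5/84 [(3 1 4; -1 0 1)], sign=-1
B: triangle coeff Δ(3,1,4) = 1/252; Σ_t [0,0]: t=0:+1/120 = 1/120; (3j)²=1/21 [(3 1 4; -2 0 2)], sign=+1
I_A²/I_B² = (5/84)/(1/21) = 5/4

5/4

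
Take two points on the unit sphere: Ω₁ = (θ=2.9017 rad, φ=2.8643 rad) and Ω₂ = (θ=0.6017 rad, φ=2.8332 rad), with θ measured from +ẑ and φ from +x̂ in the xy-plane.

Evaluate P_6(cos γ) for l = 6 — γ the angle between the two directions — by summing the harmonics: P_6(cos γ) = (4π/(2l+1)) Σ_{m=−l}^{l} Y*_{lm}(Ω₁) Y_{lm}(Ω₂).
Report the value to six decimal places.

Addition theorem: P_6(cos γ) = (4π/13) Σ_m Y*_{lm}(Ω₁) Y_{lm}(Ω₂), m = −6…6:
  m=-6: (-0.000008-0.000087i) × (-0.004385+0.015273i) = +0.000001+0.000000i  (running Σ = +0.000001+0.000000i)
  m=-5: (+0.000226-0.001210i) × (-0.002311-0.080133i) = -0.000097-0.000015i  (running Σ = -0.000096-0.000015i)
  m=-4: (+0.004750-0.009548i) × (+0.078476+0.223822i) = +0.002510+0.000314i  (running Σ = +0.002414+0.000299i)
  m=-3: (+0.042178-0.046293i) × (-0.262263-0.348146i) = -0.027178-0.002543i  (running Σ = -0.024765-0.002244i)
  m=-2: (+0.209380-0.129696i) × (+0.341211+0.241942i) = +0.102822+0.006404i  (running Σ = +0.078057+0.004159i)
  m=-1: (+0.555360-0.158070i) × (+0.026898+0.008568i) = +0.016292+0.000507i  (running Σ = +0.094350+0.004666i)
  m=0: (+0.488148-0.000000i) × (-0.420890+0.000000i) = -0.205457+0.000000i  (running Σ = -0.111107+0.004666i)
  m=1: (-0.555360-0.158070i) × (-0.026898+0.008568i) = +0.016292-0.000507i  (running Σ = -0.094815+0.004159i)
  m=2: (+0.209380+0.129696i) × (+0.341211-0.241942i) = +0.102822-0.006404i  (running Σ = +0.008007-0.002244i)
  m=3: (-0.042178-0.046293i) × (+0.262263-0.348146i) = -0.027178+0.002543i  (running Σ = -0.019171+0.000299i)
  m=4: (+0.004750+0.009548i) × (+0.078476-0.223822i) = +0.002510-0.000314i  (running Σ = -0.016662-0.000015i)
  m=5: (-0.000226-0.001210i) × (+0.002311-0.080133i) = -0.000097+0.000015i  (running Σ = -0.016759+0.000000i)
  m=6: (-0.000008+0.000087i) × (-0.004385-0.015273i) = +0.000001-0.000000i  (running Σ = -0.016758+0.000000i)
Σ over m = -0.016758+0.000000i; ×(4π/13) → -0.016199+0.000000i. Real part: -0.016199

-0.016199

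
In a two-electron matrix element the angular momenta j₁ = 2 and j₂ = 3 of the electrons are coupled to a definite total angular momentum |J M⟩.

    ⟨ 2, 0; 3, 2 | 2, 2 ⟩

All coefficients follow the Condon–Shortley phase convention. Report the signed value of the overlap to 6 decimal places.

+0.597614

triangle: 3!*1!*3!/8! = 36/40320
(j±m)!: 2!*2!*5!*1!*4!*0! = 11520
prefactor² = (2J+1)*Δ*N² = 360/7
  k=2: +1/(2!*1!*0!*3!*1!*0!) = 1/12
Σ = 1/12  ⇒  CG² = 360/7*(1/12)² = 5/14
CG = +√(5/14) = +0.597614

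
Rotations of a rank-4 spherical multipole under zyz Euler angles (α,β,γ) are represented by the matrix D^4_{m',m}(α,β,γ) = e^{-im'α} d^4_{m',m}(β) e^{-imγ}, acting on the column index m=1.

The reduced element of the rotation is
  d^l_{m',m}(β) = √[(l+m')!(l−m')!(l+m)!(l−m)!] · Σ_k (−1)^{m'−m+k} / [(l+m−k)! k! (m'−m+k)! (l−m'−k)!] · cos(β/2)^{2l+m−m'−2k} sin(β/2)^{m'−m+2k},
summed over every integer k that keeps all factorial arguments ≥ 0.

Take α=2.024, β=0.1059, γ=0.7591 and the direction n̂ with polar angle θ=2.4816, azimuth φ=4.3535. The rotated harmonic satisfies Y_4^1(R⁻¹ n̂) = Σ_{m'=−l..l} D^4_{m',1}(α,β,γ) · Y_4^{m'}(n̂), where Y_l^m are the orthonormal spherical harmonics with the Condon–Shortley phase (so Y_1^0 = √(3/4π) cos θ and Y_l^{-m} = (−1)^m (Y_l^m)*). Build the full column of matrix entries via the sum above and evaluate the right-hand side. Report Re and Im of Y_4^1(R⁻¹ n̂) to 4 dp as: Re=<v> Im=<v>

Need the full column D^4_{m',1} for m'=−4..4 at α=2.0240, β=0.1059, γ=0.7591.
cos(β/2)=0.998598, sin(β/2)=0.052925
d^4_{-4,1}: single k=5 term ⇒ +0.000003;  D = +0.000002+0.000003i
d^4_{-3,1}: k∈[4..5] ⇒ +0.000103 -0.000000 = +0.000103;  D = +0.000058-0.000085i
d^4_{-2,1}: k∈[3..5] ⇒ +0.002082 -0.000009 +0.000000 = +0.002073;  D = -0.002051-0.000304i
d^4_{-1,1}: k∈[2..5] ⇒ +0.027776 -0.000234 +0.000000 -0.000000 = +0.027542;  D = +0.008294+0.026264i
d^4_{0,1}: k∈[1..4] ⇒ +0.234377 -0.003950 +0.000011 -0.000000 = +0.230438;  D = +0.167172-0.158603i
d^4_{1,1}: k∈[0..3] ⇒ +0.988843 -0.041664 +0.000234 -0.000000 = +0.947412;  D = -0.887182-0.332412i
d^4_{2,1}: k∈[0..2] ⇒ -0.222349 +0.003123 -0.000006 = -0.219232;  D = -0.020733-0.218250i
d^4_{3,1}: k∈[0..1] ⇒ +0.022047 -0.000103 = +0.021943;  D = +0.018731-0.011430i
d^4_{4,1}: single k=0 term ⇒ -0.001102;  D = +0.000928+0.000594i
Y_4^{m'}(θ=2.4816,φ=4.3535) and Σ D·Y over m':
  (+0.0000+0.0000i)·(+0.0084+0.0620i)  (+0.0001-0.0001i)·(-0.2006+0.1081i)  (-0.0021-0.0003i)·(-0.3191-0.2786i)  (+0.0083+0.0263i)·(+0.1102-0.2936i)  (+0.1672-0.1586i)·(-0.2211+0.0000i)  (-0.8872-0.3324i)·(-0.1102-0.2936i)  (-0.0207-0.2182i)·(-0.3191+0.2786i)  (+0.0187-0.0114i)·(+0.2006+0.1081i)  (+0.0009+0.0006i)·(+0.0084-0.0620i)
Y_4^1(R⁻¹ n̂) = +0.044801+0.396894i

Re=0.0448 Im=0.3969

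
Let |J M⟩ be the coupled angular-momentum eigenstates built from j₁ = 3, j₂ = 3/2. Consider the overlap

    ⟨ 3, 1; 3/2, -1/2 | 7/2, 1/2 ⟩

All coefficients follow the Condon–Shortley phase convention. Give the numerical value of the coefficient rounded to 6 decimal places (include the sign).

+0.534522  (= +√(2/7))

√[8·1!5!2!/9! · 4!2!1!2!4!3!] = √(512/7)
  +(−1)^0/∏(0,1,2,1,3,1)! = 1/12  (running 1/12)
  +(−1)^1/∏(1,0,1,0,4,2)! = -1/48  (running 1/16)
⟨..|..⟩ = √(512/7)·(1/16) = +0.534522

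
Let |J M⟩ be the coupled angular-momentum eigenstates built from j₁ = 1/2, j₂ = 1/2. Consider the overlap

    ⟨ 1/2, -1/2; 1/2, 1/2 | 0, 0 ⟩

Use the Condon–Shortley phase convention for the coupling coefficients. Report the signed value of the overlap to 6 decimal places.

√[1·1!0!0!/2! · 0!1!1!0!0!0!] = √(1/2)
  +(−1)^1/∏(1,0,0,0,0,0)! = -1  (running -1)
⟨..|..⟩ = √(1/2)·(-1) = -0.707107

-0.707107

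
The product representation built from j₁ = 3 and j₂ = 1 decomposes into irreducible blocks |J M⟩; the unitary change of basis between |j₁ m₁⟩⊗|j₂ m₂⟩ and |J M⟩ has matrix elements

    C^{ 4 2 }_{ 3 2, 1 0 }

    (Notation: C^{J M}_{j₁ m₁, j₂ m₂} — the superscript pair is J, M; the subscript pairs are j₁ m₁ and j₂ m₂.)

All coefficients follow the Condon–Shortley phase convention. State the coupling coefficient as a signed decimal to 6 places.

triangle: 0!×6!×2!/9! = 1440/362880
(j±m)!: 5!×1!×1!×1!×6!×2! = 172800
prefactor² = (2J+1)×Δ×N² = 43200/7
  k=0: +1/(0!×0!×1!×1!×5!×1!) = 1/120
Σ = 1/120  ⇒  CG² = 43200/7×(1/120)² = 3/7
CG = +√(3/7) = +0.654654

+√(3/7) = +0.654654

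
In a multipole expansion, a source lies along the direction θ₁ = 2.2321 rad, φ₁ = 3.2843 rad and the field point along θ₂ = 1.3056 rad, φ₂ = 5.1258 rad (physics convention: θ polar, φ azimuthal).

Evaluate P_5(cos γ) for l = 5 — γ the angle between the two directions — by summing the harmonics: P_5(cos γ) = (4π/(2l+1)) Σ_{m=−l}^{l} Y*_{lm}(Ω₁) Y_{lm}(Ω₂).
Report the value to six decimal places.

-0.310248

Term-by-term m-sum for l=5 (normalisation 4π/11 = 1.142397):
  [-5]  conj(Y_{5,-5})(Ω₁) = (-0.107425, -0.092998) ; Y_{5,-5}(Ω₂) = (0.341619, -0.184971) ; Δ = (-0.053901, -0.011899)
  [-4]  conj(Y_{5,-4})(Ω₁) = (-0.294222, -0.188931) ; Y_{5,-4}(Ω₂) = (-0.027610, -0.332505) ; Δ = (-0.054697, 0.103047)
  [-3]  conj(Y_{5,-3})(Ω₁) = (-0.370428, -0.169045) ; Y_{5,-3}(Ω₂) = (0.112263, 0.038523) ; Δ = (-0.035073, -0.033248)
  [-2]  conj(Y_{5,-2})(Ω₁) = (-0.081814, -0.024006) ; Y_{5,-2}(Ω₂) = (0.222417, -0.241652) ; Δ = (-0.023998, 0.014431)
  [-1]  conj(Y_{5,-1})(Ω₁) = (0.323493, 0.046481) ; Y_{5,-1}(Ω₂) = (0.017056, 0.038879) ; Δ = (0.003710, 0.013370)
  [+0]  conj(Y_{5,0})(Ω₁) = (0.175239, -0.000000) ; Y_{5,0}(Ω₂) = (0.321502, 0.000000) ; Δ = (0.056340, 0.000000)
  [+1]  conj(Y_{5,1})(Ω₁) = (-0.323493, 0.046481) ; Y_{5,1}(Ω₂) = (-0.017056, 0.038879) ; Δ = (0.003710, -0.013370)
  [+2]  conj(Y_{5,2})(Ω₁) = (-0.081814, 0.024006) ; Y_{5,2}(Ω₂) = (0.222417, 0.241652) ; Δ = (-0.023998, -0.014431)
  [+3]  conj(Y_{5,3})(Ω₁) = (0.370428, -0.169045) ; Y_{5,3}(Ω₂) = (-0.112263, 0.038523) ; Δ = (-0.035073, 0.033248)
  [+4]  conj(Y_{5,4})(Ω₁) = (-0.294222, 0.188931) ; Y_{5,4}(Ω₂) = (-0.027610, 0.332505) ; Δ = (-0.054697, -0.103047)
  [+5]  conj(Y_{5,5})(Ω₁) = (0.107425, -0.092998) ; Y_{5,5}(Ω₂) = (-0.341619, -0.184971) ; Δ = (-0.053901, 0.011899)
Σ over m = (-0.271577, -0.000000); ×(4π/11) → (-0.310248, -0.000000). Real part: -0.310248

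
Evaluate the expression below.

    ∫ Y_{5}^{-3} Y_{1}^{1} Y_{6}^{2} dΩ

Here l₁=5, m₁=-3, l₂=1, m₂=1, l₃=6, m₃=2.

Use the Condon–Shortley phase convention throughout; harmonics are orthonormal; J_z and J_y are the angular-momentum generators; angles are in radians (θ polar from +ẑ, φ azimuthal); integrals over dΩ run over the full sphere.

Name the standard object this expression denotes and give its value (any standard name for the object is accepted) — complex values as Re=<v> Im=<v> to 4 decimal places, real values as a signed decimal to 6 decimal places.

Gaunt coefficient, +0.100084

This is a Gaunt coefficient — the integral of a triple product of spherical harmonics over the sphere.
Rules hold: Σm=0, L=12 even, 4≤6≤6.
N = 11·3·13 = 429
Δ = 0!·10!·2!/13! = 1/858
Racah Σ t=0..0: t=0:+1/14400 = 1/14400
⇒ 3j(5 1 6; 0 0 0)² = 6/143, sgn +1
Racah Σ t=0..0: t=0:+1/161280 = 1/161280
⇒ 3j(5 1 6; -3 1 2)² = 1/143, sgn +1
4πI² = N·(3j₀)²·(3jₘ)² = 18/143
I = +1·√(0.125874/4π) = 0.10008369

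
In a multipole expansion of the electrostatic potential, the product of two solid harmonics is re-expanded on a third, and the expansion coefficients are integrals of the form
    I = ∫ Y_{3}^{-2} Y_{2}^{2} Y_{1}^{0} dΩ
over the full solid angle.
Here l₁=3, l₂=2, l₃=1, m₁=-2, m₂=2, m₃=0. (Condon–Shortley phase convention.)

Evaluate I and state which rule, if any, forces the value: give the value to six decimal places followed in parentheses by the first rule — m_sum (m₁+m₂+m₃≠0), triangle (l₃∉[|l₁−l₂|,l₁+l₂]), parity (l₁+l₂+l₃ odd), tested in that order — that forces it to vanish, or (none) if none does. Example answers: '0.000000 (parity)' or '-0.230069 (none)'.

0.184674 (none)

m-sum 0 ✓  L=6 even ✓  1≤1≤5 ✓
Π(2lᵢ+1) = 7×5×3 = 105
triangle coeff Δ(3,2,1) = 1/105
Σ_t [2,2]: t=2:+1/4 = 1/4
(3j)²=3/35 [(3 2 1; 0 0 0)], sign=-1
Σ_t [4,4]: t=4:+1/24 = 1/24
(3j)²=1/21 [(3 2 1; -2 2 0)], sign=-1
⇒ 4πI² = 3/7
I = (+1)√(3/7/(4π)) = 0.18467439
No selection rule forces the value: the integral is nonzero (none).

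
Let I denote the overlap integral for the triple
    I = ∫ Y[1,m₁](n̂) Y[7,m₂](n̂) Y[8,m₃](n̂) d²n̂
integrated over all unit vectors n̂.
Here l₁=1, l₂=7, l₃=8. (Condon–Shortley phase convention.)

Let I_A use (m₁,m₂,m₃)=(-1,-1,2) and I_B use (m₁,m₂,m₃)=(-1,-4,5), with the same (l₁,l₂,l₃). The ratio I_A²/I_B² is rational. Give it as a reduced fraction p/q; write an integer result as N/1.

15/26

Shared (l₁,l₂,l₃)=(1,7,8): N and (l;000)² cancel in I_A²/I_B².
A: Δ = 0!·2!·14!/17! = 1/2040; Racah Σ t=0..0: t=0:+1/58060800 = 1/58060800; ⇒ 3j(1 7 8; -1 -1 2)² = 3/136, sgn +1
B: Δ = 0!·2!·14!/17! = 1/2040; Racah Σ t=0..0: t=0:+1/479001600 = 1/479001600; ⇒ 3j(1 7 8; -1 -4 5)² = 13/340, sgn -1
I_A²/I_B² = (3/136)/(13/340) = 15/26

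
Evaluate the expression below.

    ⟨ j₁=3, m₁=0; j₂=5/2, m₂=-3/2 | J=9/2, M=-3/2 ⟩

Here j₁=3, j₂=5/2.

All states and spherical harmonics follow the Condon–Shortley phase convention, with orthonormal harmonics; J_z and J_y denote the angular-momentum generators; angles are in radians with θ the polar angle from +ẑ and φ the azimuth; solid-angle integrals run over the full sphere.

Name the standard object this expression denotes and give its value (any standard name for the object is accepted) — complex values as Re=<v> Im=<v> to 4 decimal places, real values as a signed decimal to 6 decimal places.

This is a Clebsch–Gordan (vector-coupling) coefficient.
√[10·1!5!4!/11! · 3!3!1!4!3!6!] = √(207360/77)
  +(−1)^0/∏(0,1,3,1,2,3)! = 1/72  (running 1/72)
  +(−1)^1/∏(1,0,2,0,3,4)! = -1/288  (running 1/96)
⟨..|..⟩ = √(207360/77)·(1/96) = +0.540562

Clebsch–Gordan coefficient, +√(45/154) ≈ +0.540562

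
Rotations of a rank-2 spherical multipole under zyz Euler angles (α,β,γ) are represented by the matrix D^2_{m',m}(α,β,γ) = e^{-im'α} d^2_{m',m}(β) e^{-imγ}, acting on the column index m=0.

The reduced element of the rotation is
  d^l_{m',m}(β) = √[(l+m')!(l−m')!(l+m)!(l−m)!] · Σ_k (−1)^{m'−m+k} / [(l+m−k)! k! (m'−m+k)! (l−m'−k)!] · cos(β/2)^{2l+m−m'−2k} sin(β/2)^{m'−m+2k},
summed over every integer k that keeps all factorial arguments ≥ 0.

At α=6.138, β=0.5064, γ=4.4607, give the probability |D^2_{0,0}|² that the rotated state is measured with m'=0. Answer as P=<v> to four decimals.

D^2_{0,0}(6.1380,0.5064,4.4607) = e^{-i·0·6.1380}·d^2_{0,0}(0.5064)·e^{-i·0·4.4607}. Compute d first:
Half-angle: c=0.968116, s=0.250503. N=√(2·2·2·2)=4.000000
The bounds max(0,m−m')=0 and min(l+m,l−m')=2 give 3 terms
  k=0: (−1)^0·4.0000/(4)·0.9681^4·0.2505^0 = +0.878434
  k=1: (−1)^1·4.0000/(1)·0.9681^2·0.2505^2 = -0.235256
  k=2: (−1)^2·4.0000/(4)·0.9681^0·0.2505^4 = +0.003938
d^2_{0,0}(0.5064) = +0.878434 -0.235256 +0.003938 = +0.647116
|D^2_{0,0}|² = |d^2_{0,0}(β)|² = (+0.647116)² = 0.418759 (the z-rotation phases have unit modulus)

P=0.4188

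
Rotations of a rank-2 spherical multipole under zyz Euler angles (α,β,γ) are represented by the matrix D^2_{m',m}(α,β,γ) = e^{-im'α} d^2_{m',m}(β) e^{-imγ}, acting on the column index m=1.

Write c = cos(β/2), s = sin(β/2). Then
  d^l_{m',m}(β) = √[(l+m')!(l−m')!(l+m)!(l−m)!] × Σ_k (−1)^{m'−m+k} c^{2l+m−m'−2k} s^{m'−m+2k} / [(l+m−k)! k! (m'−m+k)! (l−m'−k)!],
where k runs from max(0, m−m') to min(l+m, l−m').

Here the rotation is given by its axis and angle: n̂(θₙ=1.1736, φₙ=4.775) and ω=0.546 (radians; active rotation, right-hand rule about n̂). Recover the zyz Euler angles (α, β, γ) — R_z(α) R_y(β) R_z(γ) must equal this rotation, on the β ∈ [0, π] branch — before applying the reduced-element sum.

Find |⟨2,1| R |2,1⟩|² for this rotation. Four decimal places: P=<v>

Axis–angle → zyz. n̂ = (sinθₙcosφₙ, sinθₙsinφₙ, cosθₙ) = (+0.057699, -0.920342, +0.386834), ω = 0.5460.
R = I cosω + sinω [n̂]ₓ + (1−cosω) n̂n̂ᵀ gives
  R = [+0.855092, -0.208593, -0.474664; +0.193152, +0.977759, -0.081724; +0.481154, -0.021801, +0.876365]
β = atan2(√(R₁₃²+R₂₃²), R₃₃) = 0.502534; α = atan2(R₂₃, R₁₃) mod 2π = 3.312093; γ = atan2(R₃₂, −R₃₁) mod 2π = 3.186871
First d^2_{1,1}(β=0.5025), then the phase factors e^{-i(1)α} and e^{-i(1)γ}:
c=cos(0.502534/2)=0.968598, s=sin(0.502534/2)=0.248631; N=√[6·1·6·1]=6.000000
Admissible k: 0..1 (factorial args all ≥0)
  k=0: (−1)^0·6.0000/(6)·0.9686^4·0.2486^0 = +0.880186
  k=1: (−1)^1·6.0000/(2)·0.9686^2·0.2486^2 = -0.173988
d^2_{1,1}(0.5025) = +0.880186 -0.173988 = +0.706198
|D^2_{1,1}|² = |d^2_{1,1}(β)|² = (+0.706198)² = 0.498716 (the z-rotation phases have unit modulus)

P=0.4987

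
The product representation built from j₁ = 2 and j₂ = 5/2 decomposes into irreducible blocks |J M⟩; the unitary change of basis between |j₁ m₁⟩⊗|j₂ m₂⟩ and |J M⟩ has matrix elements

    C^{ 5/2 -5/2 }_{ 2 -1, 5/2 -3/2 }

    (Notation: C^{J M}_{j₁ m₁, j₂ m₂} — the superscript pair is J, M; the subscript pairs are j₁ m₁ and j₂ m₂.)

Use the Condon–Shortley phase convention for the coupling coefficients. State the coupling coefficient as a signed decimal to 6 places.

-0.654654

√[6·2!2!3!/8! · 1!3!1!4!0!5!] = √(432/7)
  +(−1)^1/∏(1,1,2,0,0,3)! = -1/12  (running -1/12)
⟨..|..⟩ = √(432/7)·(-1/12) = -0.654654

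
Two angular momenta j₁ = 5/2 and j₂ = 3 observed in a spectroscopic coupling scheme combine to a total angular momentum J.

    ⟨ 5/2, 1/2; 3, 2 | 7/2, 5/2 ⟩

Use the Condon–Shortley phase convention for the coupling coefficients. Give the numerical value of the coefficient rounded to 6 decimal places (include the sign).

−√(2/63) ≈ -0.178174

j₁+j₂−J=2  J+j₁−j₂=3  J−j₁+j₂=4  j₁+j₂+J+1=10
(j₁±m₁, j₂±m₂, J±M) = (3,2,5,1,6,1)
P² = 4608/7
sum k=1..2:
  [1] −1/48 = -1/48
  [2] +1/72 = 1/72
S = -1/144
C² = P²·S² = 2/63 ; C = -0.178174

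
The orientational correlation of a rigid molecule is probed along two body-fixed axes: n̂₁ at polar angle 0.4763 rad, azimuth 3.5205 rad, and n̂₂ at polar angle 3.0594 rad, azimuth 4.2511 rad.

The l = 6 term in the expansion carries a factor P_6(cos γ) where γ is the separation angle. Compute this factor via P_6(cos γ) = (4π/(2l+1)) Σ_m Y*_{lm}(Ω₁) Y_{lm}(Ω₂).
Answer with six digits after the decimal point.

-0.391510

Addition theorem: P_6(cos γ) = (4π/13) Σ_m Y*_{lm}(Ω₁) Y_{lm}(Ω₂), m = −6…6:
  term(m=-6) = -0.00000 + 0.00000j   from Y*(Ω₁)=-0.00290 + 0.00342j, Y(Ω₂)=0.00000 - 0.00000j
  term(m=-5) = 0.00000 - 0.00000j   from Y*(Ω₁)=0.00959 - 0.02857j, Y(Ω₂)=0.00000 + 0.00000j
  term(m=-4) = -0.00002 - 0.00000j   from Y*(Ω₁)=0.00668 + 0.12102j, Y(Ω₂)=-0.00004 + 0.00015j
  term(m=-3) = 0.00053 + 0.00073j   from Y*(Ω₁)=-0.13346 - 0.28791j, Y(Ω₂)=-0.00280 + 0.00053j
  term(m=-2) = 0.00190 - 0.01726j   from Y*(Ω₁)=0.36641 + 0.34673j, Y(Ω₂)=-0.02078 - 0.02744j
  term(m=-1) = -0.06182 + 0.05539j   from Y*(Ω₁)=-0.29484 - 0.11739j, Y(Ω₂)=0.11641 - 0.23421j
  term(m=+0) = -0.28620 + 0.00000j   from Y*(Ω₁)=-0.30247 + 0.00000j, Y(Ω₂)=0.94621 + 0.00000j
  term(m=+1) = -0.06182 - 0.05539j   from Y*(Ω₁)=0.29484 - 0.11739j, Y(Ω₂)=-0.11641 - 0.23421j
  term(m=+2) = 0.00190 + 0.01726j   from Y*(Ω₁)=0.36641 - 0.34673j, Y(Ω₂)=-0.02078 + 0.02744j
  term(m=+3) = 0.00053 - 0.00073j   from Y*(Ω₁)=0.13346 - 0.28791j, Y(Ω₂)=0.00280 + 0.00053j
  term(m=+4) = -0.00002 + 0.00000j   from Y*(Ω₁)=0.00668 - 0.12102j, Y(Ω₂)=-0.00004 - 0.00015j
  term(m=+5) = 0.00000 + 0.00000j   from Y*(Ω₁)=-0.00959 - 0.02857j, Y(Ω₂)=-0.00000 + 0.00000j
  term(m=+6) = -0.00000 - 0.00000j   from Y*(Ω₁)=-0.00290 - 0.00342j, Y(Ω₂)=0.00000 + 0.00000j
Total Σ_m = -0.40502 - 0.00000j. Multiply by 0.966644: -0.39151 - 0.00000j. P_6(cos γ) = -0.391510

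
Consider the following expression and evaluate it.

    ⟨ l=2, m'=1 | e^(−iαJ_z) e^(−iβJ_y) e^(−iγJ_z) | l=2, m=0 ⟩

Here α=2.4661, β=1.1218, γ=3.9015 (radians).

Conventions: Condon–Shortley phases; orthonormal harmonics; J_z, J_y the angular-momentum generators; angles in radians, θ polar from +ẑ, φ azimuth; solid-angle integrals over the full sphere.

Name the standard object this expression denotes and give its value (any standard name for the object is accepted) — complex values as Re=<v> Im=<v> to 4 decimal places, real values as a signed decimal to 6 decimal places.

Wigner D-matrix element, Re=0.3738 Im=0.2995

This is a Wigner D-matrix element — the rotation-matrix element ⟨l m'| R(α,β,γ) |l m⟩ in the angular-momentum basis.
D^2_{1,0}(2.4661,1.1218,3.9015) = e^{-i·1·2.4661}·d^2_{1,0}(1.1218)·e^{-i·0·3.9015}. Compute d first:
c=cos(1.121800/2)=0.846777, s=sin(1.121800/2)=0.531949; N=√[6·1·2·2]=4.898979
k: max(0,(0)−(1))=0 … min(2+(0),2−(1))=1
  k=0: (−1)^1·4.8990/(2)·0.8468^3·0.5319^1 = -0.791137
  k=1: (−1)^2·4.8990/(2)·0.8468^1·0.5319^3 = +0.312215
d^2_{1,0}(1.1218) = -0.791137 +0.312215 = -0.478923
Attach z-rotation phases: D = e^{-i(1)(2.4661)}·(-0.478923)·e^{-i(0)(3.9015)} = +0.373751+0.299462i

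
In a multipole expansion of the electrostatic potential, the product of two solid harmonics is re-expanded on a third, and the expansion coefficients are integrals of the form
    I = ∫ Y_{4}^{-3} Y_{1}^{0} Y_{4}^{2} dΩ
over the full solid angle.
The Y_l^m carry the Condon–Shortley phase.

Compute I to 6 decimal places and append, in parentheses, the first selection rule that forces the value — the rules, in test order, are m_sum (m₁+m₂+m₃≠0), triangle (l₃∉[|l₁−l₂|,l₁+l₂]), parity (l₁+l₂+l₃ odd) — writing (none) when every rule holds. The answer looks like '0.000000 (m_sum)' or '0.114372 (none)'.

m-sum = -3 + 0 + 2 = -1 ≠ 0 ⇒ I = 0

0.000000 (m_sum)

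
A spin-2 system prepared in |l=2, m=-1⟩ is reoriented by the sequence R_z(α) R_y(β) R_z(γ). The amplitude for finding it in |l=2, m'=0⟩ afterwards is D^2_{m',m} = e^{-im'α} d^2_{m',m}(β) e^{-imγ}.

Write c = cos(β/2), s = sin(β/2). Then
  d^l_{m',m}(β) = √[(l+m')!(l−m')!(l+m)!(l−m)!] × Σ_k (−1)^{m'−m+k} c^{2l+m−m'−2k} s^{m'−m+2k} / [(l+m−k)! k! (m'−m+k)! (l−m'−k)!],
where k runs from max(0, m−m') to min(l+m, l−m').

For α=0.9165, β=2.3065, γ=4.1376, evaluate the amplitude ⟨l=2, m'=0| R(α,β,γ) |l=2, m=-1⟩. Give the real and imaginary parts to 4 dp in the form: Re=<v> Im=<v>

Split into d^2_{0,-1}(β=2.3065) × two z-phases.
Half-angle: c=0.405519, s=0.914087. N=√(2·2·1·6)=4.898979
k: max(0,(-1)−(0))=0 … min(2+(-1),2−(0))=1
  k=0: (−1)^1·4.8990/(2)·0.4055^3·0.9141^1 = -0.149312
  k=1: (−1)^2·4.8990/(2)·0.4055^1·0.9141^3 = +0.758663
d^2_{0,-1}(2.3065) = -0.149312 +0.758663 = +0.609350
Phases: e^{-i·(0)·0.9165}=+1.000000+0.000000i, e^{-i·(-1)·4.1376}=-0.543658-0.839307i ⇒ D=-0.331278-0.511432i

Re=-0.3313 Im=-0.5114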